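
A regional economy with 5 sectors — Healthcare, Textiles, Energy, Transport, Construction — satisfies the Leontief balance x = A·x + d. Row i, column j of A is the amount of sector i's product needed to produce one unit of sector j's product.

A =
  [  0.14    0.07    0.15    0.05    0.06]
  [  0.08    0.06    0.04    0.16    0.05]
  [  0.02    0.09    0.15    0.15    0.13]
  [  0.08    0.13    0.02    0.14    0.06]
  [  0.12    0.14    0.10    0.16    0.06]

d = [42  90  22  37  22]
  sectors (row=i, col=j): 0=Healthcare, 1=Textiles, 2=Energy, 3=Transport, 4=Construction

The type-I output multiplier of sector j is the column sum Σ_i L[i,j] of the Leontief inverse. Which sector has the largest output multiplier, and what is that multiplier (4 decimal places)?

Transport (2.2648)

Form M = I − A:
  [  0.86   -0.07   -0.15   -0.05   -0.06]
  [ -0.08    0.94   -0.04   -0.16   -0.05]
  [ -0.02   -0.09    0.85   -0.15   -0.13]
  [ -0.08   -0.13   -0.02    0.86   -0.06]
  [ -0.12   -0.14   -0.10   -0.16    0.94]
Leontief inverse L = M⁻¹:
  [  1.2165    0.1560    0.2412    0.1660    0.1299]
  [  0.1453    1.1339    0.0967    0.2547    0.0992]
  [  0.1036    0.1979    1.2354    0.2968    0.2069]
  [  0.1525    0.2076    0.0790    1.2447    0.1112]
  [  0.2139    0.2452    0.1901    0.3026    1.1361]
Total output x = L · d:
  x_0 = 1.2165·42 + 0.1560·90 + 0.2412·22 + 0.1660·37 + 0.1299·22 = 79.4359
  x_1 = 0.1453·42 + 1.1339·90 + 0.0967·22 + 0.2547·37 + 0.0992·22 = 121.8868
  x_2 = 0.1036·42 + 0.1979·90 + 1.2354·22 + 0.2968·37 + 0.2069·22 = 64.8738
  x_3 = 0.1525·42 + 0.2076·90 + 0.0790·22 + 1.2447·37 + 0.1112·22 = 75.3290
  x_4 = 0.2139·42 + 0.2452·90 + 0.1901·22 + 0.3026·37 + 1.1361·22 = 71.4218
Output multipliers (column sums of L):
  Healthcare: 1.8317
  Textiles: 1.9406
  Energy: 1.8424
  Transport: 2.2648
  Construction: 1.6833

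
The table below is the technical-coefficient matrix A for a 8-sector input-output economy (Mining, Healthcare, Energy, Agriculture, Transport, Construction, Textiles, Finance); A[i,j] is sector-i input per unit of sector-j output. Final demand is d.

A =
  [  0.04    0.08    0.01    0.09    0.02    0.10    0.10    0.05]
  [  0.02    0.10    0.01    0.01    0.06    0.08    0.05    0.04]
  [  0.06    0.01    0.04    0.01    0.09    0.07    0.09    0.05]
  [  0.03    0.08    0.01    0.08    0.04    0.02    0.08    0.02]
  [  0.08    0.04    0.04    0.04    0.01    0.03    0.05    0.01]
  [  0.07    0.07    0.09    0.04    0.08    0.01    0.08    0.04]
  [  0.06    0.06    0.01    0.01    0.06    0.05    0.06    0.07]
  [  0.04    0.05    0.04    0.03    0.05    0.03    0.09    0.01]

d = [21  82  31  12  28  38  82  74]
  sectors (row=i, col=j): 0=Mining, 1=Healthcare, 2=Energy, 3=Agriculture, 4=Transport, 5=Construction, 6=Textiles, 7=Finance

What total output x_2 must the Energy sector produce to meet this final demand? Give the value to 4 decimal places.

Form M = I − A:
  [  0.96   -0.08   -0.01   -0.09   -0.02   -0.10   -0.10   -0.05]
  [ -0.02    0.90   -0.01   -0.01   -0.06   -0.08   -0.05   -0.04]
  [ -0.06   -0.01    0.96   -0.01   -0.09   -0.07   -0.09   -0.05]
  [ -0.03   -0.08   -0.01    0.92   -0.04   -0.02   -0.08   -0.02]
  [ -0.08   -0.04   -0.04   -0.04    0.99   -0.03   -0.05   -0.01]
  [ -0.07   -0.07   -0.09   -0.04   -0.08    0.99   -0.08   -0.04]
  [ -0.06   -0.06   -0.01   -0.01   -0.06   -0.05    0.94   -0.07]
  [ -0.04   -0.05   -0.04   -0.03   -0.05   -0.03   -0.09    0.99]
Leontief inverse L = M⁻¹:
  [  1.0789    0.1355    0.0344    0.1205    0.0628    0.1372    0.1584    0.0815]
  [  0.0505    1.1407    0.0303    0.0294    0.0917    0.1093    0.0916    0.0626]
  [  0.0985    0.0509    1.0631    0.0356    0.1239    0.1031    0.1407    0.0768]
  [  0.0570    0.1205    0.0238    1.1019    0.0685    0.0489    0.1204    0.0424]
  [  0.1041    0.0735    0.0533    0.0611    1.0356    0.0582    0.0883    0.0312]
  [  0.1097    0.1172    0.1111    0.0679    0.1191    1.0526    0.1370    0.0707]
  [  0.0913    0.1006    0.0291    0.0329    0.0902    0.0814    1.1051    0.0932]
  [  0.0687    0.0852    0.0553    0.0493    0.0784    0.0590    0.1294    1.0331]
Total output x = L · d:
  x_0 = 1.0789·21 + 0.1355·82 + 0.0344·31 + 0.1205·12 + 0.0628·28 + 0.1372·38 + 0.1584·82 + 0.0815·74 = 62.2741
  x_1 = 0.0505·21 + 1.1407·82 + 0.0303·31 + 0.0294·12 + 0.0917·28 + 0.1093·38 + 0.0916·82 + 0.0626·74 = 114.7607
  x_2 = 0.0985·21 + 0.0509·82 + 1.0631·31 + 0.0356·12 + 0.1239·28 + 0.1031·38 + 0.1407·82 + 0.0768·74 = 64.2376
  x_3 = 0.0570·21 + 0.1205·82 + 0.0238·31 + 1.1019·12 + 0.0685·28 + 0.0489·38 + 0.1204·82 + 0.0424·74 = 41.8235
  x_4 = 0.1041·21 + 0.0735·82 + 0.0533·31 + 0.0611·12 + 1.0356·28 + 0.0582·38 + 0.0883·82 + 0.0312·74 = 51.3597
  x_5 = 0.1097·21 + 0.1172·82 + 0.1111·31 + 0.0679·12 + 0.1191·28 + 1.0526·38 + 0.1370·82 + 0.0707·74 = 75.9723
  x_6 = 0.0913·21 + 0.1006·82 + 0.0291·31 + 0.0329·12 + 0.0902·28 + 0.0814·38 + 1.1051·82 + 0.0932·74 = 114.5951
  x_7 = 0.0687·21 + 0.0852·82 + 0.0553·31 + 0.0493·12 + 0.0784·28 + 0.0590·38 + 0.1294·82 + 1.0331·74 = 102.2363

64.2376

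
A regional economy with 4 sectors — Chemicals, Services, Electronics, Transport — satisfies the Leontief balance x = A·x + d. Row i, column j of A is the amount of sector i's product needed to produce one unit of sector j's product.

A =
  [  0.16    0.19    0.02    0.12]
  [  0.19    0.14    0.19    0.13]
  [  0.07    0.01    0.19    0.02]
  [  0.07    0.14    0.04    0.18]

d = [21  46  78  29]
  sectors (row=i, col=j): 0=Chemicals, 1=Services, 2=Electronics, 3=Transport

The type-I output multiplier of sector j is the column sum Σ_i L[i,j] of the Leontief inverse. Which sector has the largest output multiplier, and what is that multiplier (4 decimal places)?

Form M = I − A:
  [  0.84   -0.19   -0.02   -0.12]
  [ -0.19    0.86   -0.19   -0.13]
  [ -0.07   -0.01    0.81   -0.02]
  [ -0.07   -0.14   -0.04    0.82]
Leontief inverse L = M⁻¹:
  [  1.2949    0.3273    0.1208    0.2443]
  [  0.3390    1.2839    0.3224    0.2610]
  [  0.1204    0.0503    1.2521    0.0561]
  [  0.1743    0.2496    0.1264    1.2877]
Total output x = L · d:
  x_0 = 1.2949·21 + 0.3273·46 + 0.1208·78 + 0.2443·29 = 58.7564
  x_1 = 0.3390·21 + 1.2839·46 + 0.3224·78 + 0.2610·29 = 98.9004
  x_2 = 0.1204·21 + 0.0503·46 + 1.2521·78 + 0.0561·29 = 104.1344
  x_3 = 0.1743·21 + 0.2496·46 + 0.1264·78 + 1.2877·29 = 62.3468
Output multipliers (column sums of L):
  Chemicals: 1.9287
  Services: 1.9111
  Electronics: 1.8218
  Transport: 1.8492

Chemicals (1.9287)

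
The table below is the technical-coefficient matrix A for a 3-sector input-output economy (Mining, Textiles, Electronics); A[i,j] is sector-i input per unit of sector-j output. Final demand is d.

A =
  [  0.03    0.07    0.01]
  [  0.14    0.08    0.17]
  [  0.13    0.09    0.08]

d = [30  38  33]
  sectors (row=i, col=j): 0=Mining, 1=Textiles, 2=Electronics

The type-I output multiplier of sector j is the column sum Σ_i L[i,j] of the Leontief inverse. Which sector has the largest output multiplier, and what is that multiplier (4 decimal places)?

Mining (1.4028)

Form M = I − A:
  [  0.97   -0.07   -0.01]
  [ -0.14    0.92   -0.17]
  [ -0.13   -0.09    0.92]
Leontief inverse L = M⁻¹:
  [  1.0464    0.0822    0.0266]
  [  0.1900    1.1219    0.2094]
  [  0.1664    0.1214    1.1112]
Total output x = L · d:
  x_0 = 1.0464·30 + 0.0822·38 + 0.0266·33 = 35.3913
  x_1 = 0.1900·30 + 1.1219·38 + 0.2094·33 = 55.2407
  x_2 = 0.1664·30 + 0.1214·38 + 1.1112·33 = 46.2745
Output multipliers (column sums of L):
  Mining: 1.4028
  Textiles: 1.3255
  Electronics: 1.3471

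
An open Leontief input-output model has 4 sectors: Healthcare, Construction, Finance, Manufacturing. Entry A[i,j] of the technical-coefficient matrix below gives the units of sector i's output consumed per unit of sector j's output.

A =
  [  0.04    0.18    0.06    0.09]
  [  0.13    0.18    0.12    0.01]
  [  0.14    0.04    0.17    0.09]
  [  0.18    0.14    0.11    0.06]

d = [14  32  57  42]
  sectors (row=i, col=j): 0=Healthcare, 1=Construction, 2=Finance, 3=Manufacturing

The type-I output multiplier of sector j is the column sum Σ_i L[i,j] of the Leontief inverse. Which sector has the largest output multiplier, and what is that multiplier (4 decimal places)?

Form M = I − A:
  [  0.96   -0.18   -0.06   -0.09]
  [ -0.13    0.82   -0.12   -0.01]
  [ -0.14   -0.04    0.83   -0.09]
  [ -0.18   -0.14   -0.11    0.94]
Leontief inverse L = M⁻¹:
  [  1.1219    0.2740    0.1371    0.1235]
  [  0.2148    1.2861    0.2087    0.0542]
  [  0.2293    0.1364    1.2602    0.1441]
  [  0.2736    0.2600    0.2048    1.1124]
Total output x = L · d:
  x_0 = 1.1219·14 + 0.2740·32 + 0.1371·57 + 0.1235·42 = 37.4751
  x_1 = 0.2148·14 + 1.2861·32 + 0.2087·57 + 0.0542·42 = 58.3317
  x_2 = 0.2293·14 + 0.1364·32 + 1.2602·57 + 0.1441·42 = 85.4564
  x_3 = 0.2736·14 + 0.2600·32 + 0.2048·57 + 1.1124·42 = 70.5449
Output multipliers (column sums of L):
  Healthcare: 1.8396
  Construction: 1.9565
  Finance: 1.8107
  Manufacturing: 1.4341

Construction (1.9565)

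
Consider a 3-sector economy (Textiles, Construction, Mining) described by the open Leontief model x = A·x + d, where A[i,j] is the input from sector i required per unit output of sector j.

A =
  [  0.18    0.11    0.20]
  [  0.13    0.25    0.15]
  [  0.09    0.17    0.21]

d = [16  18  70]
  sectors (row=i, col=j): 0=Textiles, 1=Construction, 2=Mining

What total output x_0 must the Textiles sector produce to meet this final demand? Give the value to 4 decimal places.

52.7434

Form M = I − A:
  [  0.82   -0.11   -0.20]
  [ -0.13    0.75   -0.15]
  [ -0.09   -0.17    0.79]
Leontief inverse L = M⁻¹:
  [  1.3057    0.2784    0.3834]
  [  0.2676    1.4504    0.3431]
  [  0.2063    0.3438    1.3833]
Total output x = L · d:
  x_0 = 1.3057·16 + 0.2784·18 + 0.3834·70 = 52.7434
  x_1 = 0.2676·16 + 1.4504·18 + 0.3431·70 = 54.4070
  x_2 = 0.2063·16 + 0.3438·18 + 1.3833·70 = 106.3242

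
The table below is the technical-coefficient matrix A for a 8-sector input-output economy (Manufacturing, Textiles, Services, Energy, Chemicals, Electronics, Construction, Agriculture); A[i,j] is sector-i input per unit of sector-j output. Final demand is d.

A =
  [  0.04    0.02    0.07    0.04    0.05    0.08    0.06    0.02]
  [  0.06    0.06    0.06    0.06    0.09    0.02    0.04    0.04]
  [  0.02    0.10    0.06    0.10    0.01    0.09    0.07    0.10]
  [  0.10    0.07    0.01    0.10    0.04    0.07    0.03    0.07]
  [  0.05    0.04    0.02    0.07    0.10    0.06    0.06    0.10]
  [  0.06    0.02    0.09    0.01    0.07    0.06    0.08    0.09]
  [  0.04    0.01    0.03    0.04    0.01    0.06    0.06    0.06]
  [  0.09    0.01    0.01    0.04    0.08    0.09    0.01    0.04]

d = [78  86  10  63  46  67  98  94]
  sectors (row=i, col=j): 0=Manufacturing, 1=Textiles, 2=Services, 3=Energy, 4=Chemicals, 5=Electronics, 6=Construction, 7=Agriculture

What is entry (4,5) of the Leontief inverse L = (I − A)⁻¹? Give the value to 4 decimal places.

L[4,5] = 0.1198

Form M = I − A:
  [  0.96   -0.02   -0.07   -0.04   -0.05   -0.08   -0.06   -0.02]
  [ -0.06    0.94   -0.06   -0.06   -0.09   -0.02   -0.04   -0.04]
  [ -0.02   -0.10    0.94   -0.10   -0.01   -0.09   -0.07   -0.10]
  [ -0.10   -0.07   -0.01    0.90   -0.04   -0.07   -0.03   -0.07]
  [ -0.05   -0.04   -0.02   -0.07    0.90   -0.06   -0.06   -0.10]
  [ -0.06   -0.02   -0.09   -0.01   -0.07    0.94   -0.08   -0.09]
  [ -0.04   -0.01   -0.03   -0.04   -0.01   -0.06    0.94   -0.06]
  [ -0.09   -0.01   -0.01   -0.04   -0.08   -0.09   -0.01    0.96]
Leontief inverse L = M⁻¹:
  [  1.0777    0.0477    0.1019    0.0779    0.0862    0.1265    0.0979    0.0677]
  [  0.1046    1.0929    0.0919    0.1066    0.1353    0.0713    0.0791    0.0908]
  [  0.0809    0.1395    1.1020    0.1545    0.0652    0.1540    0.1171    0.1621]
  [  0.1542    0.1025    0.0480    1.1473    0.0919    0.1275    0.0724    0.1222]
  [  0.1046    0.0713    0.0546    0.1182    1.1544    0.1198    0.1031    0.1574]
  [  0.1067    0.0516    0.1271    0.0559    0.1165    1.1197    0.1245    0.1466]
  [  0.0723    0.0286    0.0538    0.0677    0.0386    0.0979    1.0876    0.0944]
  [  0.1289    0.0327    0.0410    0.0736    0.1215    0.1355    0.0458    1.0836]
Total output x = L · d:
  x_0 = 1.0777·78 + 0.0477·86 + 0.1019·10 + 0.0779·63 + 0.0862·46 + 0.1265·67 + 0.0979·98 + 0.0677·94 = 122.4836
  x_1 = 0.1046·78 + 1.0929·86 + 0.0919·10 + 0.1066·63 + 0.1353·46 + 0.0713·67 + 0.0791·98 + 0.0908·94 = 137.0658
  x_2 = 0.0809·78 + 0.1395·86 + 1.1020·10 + 0.1545·63 + 0.0652·46 + 0.1540·67 + 0.1171·98 + 0.1621·94 = 79.0941
  x_3 = 0.1542·78 + 0.1025·86 + 0.0480·10 + 1.1473·63 + 0.0919·46 + 0.1275·67 + 0.0724·98 + 0.1222·94 = 124.9612
  x_4 = 0.1046·78 + 0.0713·86 + 0.0546·10 + 0.1182·63 + 1.1544·46 + 0.1198·67 + 0.1031·98 + 0.1574·94 = 108.2942
  x_5 = 0.1067·78 + 0.0516·86 + 0.1271·10 + 0.0559·63 + 0.1165·46 + 1.1197·67 + 0.1245·98 + 0.1466·94 = 123.9125
  x_6 = 0.0723·78 + 0.0286·86 + 0.0538·10 + 0.0677·63 + 0.0386·46 + 0.0979·67 + 1.0876·98 + 0.0944·94 = 136.6961
  x_7 = 0.1289·78 + 0.0327·86 + 0.0410·10 + 0.0736·63 + 0.1215·46 + 0.1355·67 + 0.0458·98 + 1.0836·94 = 138.9231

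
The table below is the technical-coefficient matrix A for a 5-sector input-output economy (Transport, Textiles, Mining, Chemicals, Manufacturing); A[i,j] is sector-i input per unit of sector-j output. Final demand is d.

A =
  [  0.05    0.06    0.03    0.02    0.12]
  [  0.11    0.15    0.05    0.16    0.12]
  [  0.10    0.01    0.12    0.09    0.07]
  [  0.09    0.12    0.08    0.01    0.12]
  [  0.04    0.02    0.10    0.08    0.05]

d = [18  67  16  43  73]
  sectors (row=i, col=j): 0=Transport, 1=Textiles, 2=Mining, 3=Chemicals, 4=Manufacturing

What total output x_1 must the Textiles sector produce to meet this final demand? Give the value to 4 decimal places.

Form M = I − A:
  [  0.95   -0.06   -0.03   -0.02   -0.12]
  [ -0.11    0.85   -0.05   -0.16   -0.12]
  [ -0.10   -0.01    0.88   -0.09   -0.07]
  [ -0.09   -0.12   -0.08    0.99   -0.12]
  [ -0.04   -0.02   -0.10   -0.08    0.95]
Leontief inverse L = M⁻¹:
  [  1.0817    0.0886    0.0650    0.0550    0.1596]
  [  0.1861    1.2287    0.1218    0.2309    0.2169]
  [  0.1457    0.0449    1.1698    0.1267    0.1263]
  [  0.1420    0.1665    0.1321    1.0667    0.1834]
  [  0.0767    0.0483    0.1396    0.1103    1.0927]
Total output x = L · d:
  x_0 = 1.0817·18 + 0.0886·67 + 0.0650·16 + 0.0550·43 + 0.1596·73 = 40.4619
  x_1 = 0.1861·18 + 1.2287·67 + 0.1218·16 + 0.2309·43 + 0.2169·73 = 113.3863
  x_2 = 0.1457·18 + 0.0449·67 + 1.1698·16 + 0.1267·43 + 0.1263·73 = 39.0147
  x_3 = 0.1420·18 + 0.1665·67 + 0.1321·16 + 1.0667·43 + 0.1834·73 = 75.0834
  x_4 = 0.0767·18 + 0.0483·67 + 0.1396·16 + 0.1103·43 + 1.0927·73 = 91.3625

113.3863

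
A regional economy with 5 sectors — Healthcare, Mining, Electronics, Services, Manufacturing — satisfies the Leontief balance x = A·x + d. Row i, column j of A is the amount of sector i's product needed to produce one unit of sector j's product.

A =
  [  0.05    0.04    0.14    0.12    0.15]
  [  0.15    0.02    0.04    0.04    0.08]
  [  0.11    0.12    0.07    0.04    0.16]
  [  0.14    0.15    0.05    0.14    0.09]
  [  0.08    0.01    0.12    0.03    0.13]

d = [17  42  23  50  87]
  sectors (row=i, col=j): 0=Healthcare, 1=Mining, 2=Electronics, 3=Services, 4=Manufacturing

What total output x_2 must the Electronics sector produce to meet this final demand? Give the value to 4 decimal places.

65.4066

Form M = I − A:
  [  0.95   -0.04   -0.14   -0.12   -0.15]
  [ -0.15    0.98   -0.04   -0.04   -0.08]
  [ -0.11   -0.12    0.93   -0.04   -0.16]
  [ -0.14   -0.15   -0.05    0.86   -0.09]
  [ -0.08   -0.01   -0.12   -0.03    0.87]
Leontief inverse L = M⁻¹:
  [  1.1443    0.1047    0.2211    0.1841    0.2666]
  [  0.2050    1.0563    0.1017    0.0881    0.1603]
  [  0.1972    0.1670    1.1524    0.0983    0.2715]
  [  0.2485    0.2165    0.1401    1.2215    0.2149]
  [  0.1433    0.0523    0.1853    0.0736    1.2206]
Total output x = L · d:
  x_0 = 1.1443·17 + 0.1047·42 + 0.2211·23 + 0.1841·50 + 0.2666·87 = 61.3386
  x_1 = 0.2050·17 + 1.0563·42 + 0.1017·23 + 0.0881·50 + 0.1603·87 = 68.5421
  x_2 = 0.1972·17 + 0.1670·42 + 1.1524·23 + 0.0983·50 + 0.2715·87 = 65.4066
  x_3 = 0.2485·17 + 0.2165·42 + 0.1401·23 + 1.2215·50 + 0.2149·87 = 96.3121
  x_4 = 0.1433·17 + 0.0523·42 + 0.1853·23 + 0.0736·50 + 1.2206·87 = 118.7709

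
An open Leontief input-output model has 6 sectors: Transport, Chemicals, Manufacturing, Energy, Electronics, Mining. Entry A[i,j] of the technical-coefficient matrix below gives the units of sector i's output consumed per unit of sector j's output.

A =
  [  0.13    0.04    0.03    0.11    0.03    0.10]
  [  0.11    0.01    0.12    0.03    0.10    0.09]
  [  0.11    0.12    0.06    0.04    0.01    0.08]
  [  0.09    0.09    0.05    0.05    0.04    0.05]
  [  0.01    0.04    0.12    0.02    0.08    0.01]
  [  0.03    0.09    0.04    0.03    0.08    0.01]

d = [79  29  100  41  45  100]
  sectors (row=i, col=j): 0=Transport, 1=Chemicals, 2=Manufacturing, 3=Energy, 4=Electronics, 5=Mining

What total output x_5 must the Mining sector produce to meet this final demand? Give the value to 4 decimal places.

Form M = I − A:
  [  0.87   -0.04   -0.03   -0.11   -0.03   -0.10]
  [ -0.11    0.99   -0.12   -0.03   -0.10   -0.09]
  [ -0.11   -0.12    0.94   -0.04   -0.01   -0.08]
  [ -0.09   -0.09   -0.05    0.95   -0.04   -0.05]
  [ -0.01   -0.04   -0.12   -0.02    0.92   -0.01]
  [ -0.03   -0.09   -0.04   -0.03   -0.08    0.99]
Leontief inverse L = M⁻¹:
  [  1.1905    0.0860    0.0716    0.1495    0.0678    0.1421]
  [  0.1684    1.0608    0.1675    0.0671    0.1370    0.1317]
  [  0.1731    0.1614    1.1057    0.0767    0.0495    0.1259]
  [  0.1433    0.1262    0.0914    1.0814    0.0741    0.0887]
  [  0.0467    0.0721    0.1551    0.0386    1.1029    0.0369]
  [  0.0665    0.1152    0.0774    0.0496    0.1079    1.0371]
Total output x = L · d:
  x_0 = 1.1905·79 + 0.0860·29 + 0.0716·100 + 0.1495·41 + 0.0678·45 + 0.1421·100 = 127.0984
  x_1 = 0.1684·79 + 1.0608·29 + 0.1675·100 + 0.0671·41 + 0.1370·45 + 0.1317·100 = 82.8994
  x_2 = 0.1731·79 + 0.1614·29 + 1.1057·100 + 0.0767·41 + 0.0495·45 + 0.1259·100 = 146.8854
  x_3 = 0.1433·79 + 0.1262·29 + 0.0914·100 + 1.0814·41 + 0.0741·45 + 0.0887·100 = 80.6720
  x_4 = 0.0467·79 + 0.0721·29 + 0.1551·100 + 0.0386·41 + 1.1029·45 + 0.0369·100 = 76.1913
  x_5 = 0.0665·79 + 0.1152·29 + 0.0774·100 + 0.0496·41 + 0.1079·45 + 1.0371·100 = 126.9341

126.9341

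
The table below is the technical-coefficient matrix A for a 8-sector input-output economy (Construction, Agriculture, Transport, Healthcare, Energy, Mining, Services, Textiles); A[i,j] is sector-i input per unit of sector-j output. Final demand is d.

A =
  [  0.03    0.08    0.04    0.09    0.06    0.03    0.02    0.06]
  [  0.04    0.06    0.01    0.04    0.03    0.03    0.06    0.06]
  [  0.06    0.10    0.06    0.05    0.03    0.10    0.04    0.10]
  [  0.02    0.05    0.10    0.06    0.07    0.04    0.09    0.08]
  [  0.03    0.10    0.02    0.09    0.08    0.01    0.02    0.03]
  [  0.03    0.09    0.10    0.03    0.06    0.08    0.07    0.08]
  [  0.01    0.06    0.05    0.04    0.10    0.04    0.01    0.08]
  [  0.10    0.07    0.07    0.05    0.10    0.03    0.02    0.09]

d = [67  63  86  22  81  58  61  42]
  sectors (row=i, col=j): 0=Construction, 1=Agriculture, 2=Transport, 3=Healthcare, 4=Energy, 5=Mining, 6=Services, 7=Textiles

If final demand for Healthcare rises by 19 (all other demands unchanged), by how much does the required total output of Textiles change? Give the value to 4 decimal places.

Form M = I − A:
  [  0.97   -0.08   -0.04   -0.09   -0.06   -0.03   -0.02   -0.06]
  [ -0.04    0.94   -0.01   -0.04   -0.03   -0.03   -0.06   -0.06]
  [ -0.06   -0.10    0.94   -0.05   -0.03   -0.10   -0.04   -0.10]
  [ -0.02   -0.05   -0.10    0.94   -0.07   -0.04   -0.09   -0.08]
  [ -0.03   -0.10   -0.02   -0.09    0.92   -0.01   -0.02   -0.03]
  [ -0.03   -0.09   -0.10   -0.03   -0.06    0.92   -0.07   -0.08]
  [ -0.01   -0.06   -0.05   -0.04   -0.10   -0.04    0.99   -0.08]
  [ -0.10   -0.07   -0.07   -0.05   -0.10   -0.03   -0.02    0.91]
Leontief inverse L = M⁻¹:
  [  1.0617    0.1352    0.0807    0.1323    0.1084    0.0608    0.0537    0.1131]
  [  0.0648    1.1033    0.0415    0.0729    0.0708    0.0535    0.0838    0.1024]
  [  0.1045    0.1752    1.1159    0.1032    0.0941    0.1452    0.0829    0.1733]
  [  0.0607    0.1217    0.1516    1.1116    0.1329    0.0826    0.1273    0.1492]
  [  0.0562    0.1491    0.0537    0.1294    1.1231    0.0350    0.0508    0.0754]
  [  0.0736    0.1664    0.1534    0.0829    0.1236    1.1262    0.1105    0.1528]
  [  0.0426    0.1154    0.0871    0.0810    0.1471    0.0691    1.0393    0.1294]
  [  0.1426    0.1443    0.1191    0.1079    0.1626    0.0690    0.0578    1.1569]
Total output x = L · d:
  x_0 = 1.0617·67 + 0.1352·63 + 0.0807·86 + 0.1323·22 + 0.1084·81 + 0.0608·58 + 0.0537·61 + 0.1131·42 = 109.8337
  x_1 = 0.0648·67 + 1.1033·63 + 0.0415·86 + 0.0729·22 + 0.0708·81 + 0.0535·58 + 0.0838·61 + 0.1024·42 = 97.2754
  x_2 = 0.1045·67 + 0.1752·63 + 1.1159·86 + 0.1032·22 + 0.0941·81 + 0.1452·58 + 0.0829·61 + 0.1733·42 = 144.6470
  x_3 = 0.0607·67 + 0.1217·63 + 0.1516·86 + 1.1116·22 + 0.1329·81 + 0.0826·58 + 0.1273·61 + 0.1492·42 = 78.8209
  x_4 = 0.0562·67 + 0.1491·63 + 0.0537·86 + 0.1294·22 + 1.1231·81 + 0.0350·58 + 0.0508·61 + 0.0754·42 = 119.8892
  x_5 = 0.0736·67 + 0.1664·63 + 0.1534·86 + 0.0829·22 + 0.1236·81 + 1.1262·58 + 0.1105·61 + 0.1528·42 = 118.9205
  x_6 = 0.0426·67 + 0.1154·63 + 0.0871·86 + 0.0810·22 + 0.1471·81 + 0.0691·58 + 1.0393·61 + 0.1294·42 = 104.1511
  x_7 = 0.1426·67 + 0.1443·63 + 0.1191·86 + 0.1079·22 + 0.1626·81 + 0.0690·58 + 0.0578·61 + 1.1569·42 = 100.5478
Δx_7 = L[7,3] · Δd_3 = 0.1079 · 19 = 2.0500

2.0500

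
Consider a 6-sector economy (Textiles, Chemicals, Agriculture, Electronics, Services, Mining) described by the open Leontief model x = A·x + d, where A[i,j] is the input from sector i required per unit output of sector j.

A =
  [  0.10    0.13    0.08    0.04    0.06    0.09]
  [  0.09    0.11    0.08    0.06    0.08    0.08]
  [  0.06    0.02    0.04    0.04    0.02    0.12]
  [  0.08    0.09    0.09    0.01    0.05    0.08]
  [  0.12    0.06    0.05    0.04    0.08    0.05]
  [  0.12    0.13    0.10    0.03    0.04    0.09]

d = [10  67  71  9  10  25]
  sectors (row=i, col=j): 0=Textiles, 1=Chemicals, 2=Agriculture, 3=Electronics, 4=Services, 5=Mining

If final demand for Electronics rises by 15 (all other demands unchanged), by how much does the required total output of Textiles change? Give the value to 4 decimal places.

Form M = I − A:
  [  0.90   -0.13   -0.08   -0.04   -0.06   -0.09]
  [ -0.09    0.89   -0.08   -0.06   -0.08   -0.08]
  [ -0.06   -0.02    0.96   -0.04   -0.02   -0.12]
  [ -0.08   -0.09   -0.09    0.99   -0.05   -0.08]
  [ -0.12   -0.06   -0.05   -0.04    0.92   -0.05]
  [ -0.12   -0.13   -0.10   -0.03   -0.04    0.91]
Leontief inverse L = M⁻¹:
  [  1.1867    0.2165    0.1475    0.0766    0.1109    0.1687]
  [  0.1760    1.1940    0.1463    0.0954    0.1305    0.1572]
  [  0.1139    0.0749    1.0831    0.0600    0.0481    0.1686]
  [  0.1486    0.1570    0.1425    1.0393    0.0892    0.1436]
  [  0.1902    0.1289    0.1030    0.0683    1.1214    0.1113]
  [  0.2074    0.2182    0.1686    0.0676    0.0908    1.1718]
Total output x = L · d:
  x_0 = 1.1867·10 + 0.2165·67 + 0.1475·71 + 0.0766·9 + 0.1109·10 + 0.1687·25 = 42.8589
  x_1 = 0.1760·10 + 1.1940·67 + 0.1463·71 + 0.0954·9 + 0.1305·10 + 0.1572·25 = 98.2391
  x_2 = 0.1139·10 + 0.0749·67 + 1.0831·71 + 0.0600·9 + 0.0481·10 + 0.1686·25 = 88.2923
  x_3 = 0.1486·10 + 0.1570·67 + 0.1425·71 + 1.0393·9 + 0.0892·10 + 0.1436·25 = 35.9570
  x_4 = 0.1902·10 + 0.1289·67 + 0.1030·71 + 0.0683·9 + 1.1214·10 + 0.1113·25 = 32.4608
  x_5 = 0.2074·10 + 0.2182·67 + 0.1686·71 + 0.0676·9 + 0.0908·10 + 1.1718·25 = 59.4731
Δx_0 = L[0,3] · Δd_3 = 0.0766 · 15 = 1.1493

1.1493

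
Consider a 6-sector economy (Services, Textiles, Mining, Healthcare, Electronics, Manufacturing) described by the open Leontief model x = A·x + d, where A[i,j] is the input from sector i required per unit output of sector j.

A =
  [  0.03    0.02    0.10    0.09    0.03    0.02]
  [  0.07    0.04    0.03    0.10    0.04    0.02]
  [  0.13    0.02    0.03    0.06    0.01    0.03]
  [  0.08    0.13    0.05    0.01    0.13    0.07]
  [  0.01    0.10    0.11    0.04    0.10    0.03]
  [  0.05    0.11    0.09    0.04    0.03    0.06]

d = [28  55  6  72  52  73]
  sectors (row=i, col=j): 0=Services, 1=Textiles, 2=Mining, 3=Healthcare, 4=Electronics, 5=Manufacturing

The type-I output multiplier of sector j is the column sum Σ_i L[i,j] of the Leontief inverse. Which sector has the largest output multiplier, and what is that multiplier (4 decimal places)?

Textiles (1.6283)

Form M = I − A:
  [  0.97   -0.02   -0.10   -0.09   -0.03   -0.02]
  [ -0.07    0.96   -0.03   -0.10   -0.04   -0.02]
  [ -0.13   -0.02    0.97   -0.06   -0.01   -0.03]
  [ -0.08   -0.13   -0.05    0.99   -0.13   -0.07]
  [ -0.01   -0.10   -0.11   -0.04    0.90   -0.03]
  [ -0.05   -0.11   -0.09   -0.04   -0.03    0.94]
Leontief inverse L = M⁻¹:
  [  1.0635    0.0504    0.1270    0.1133    0.0567    0.0380]
  [  0.0988    1.0738    0.0615    0.1256    0.0711    0.0385]
  [  0.1553    0.0457    1.0608    0.0862    0.0330    0.0456]
  [  0.1197    0.1757    0.0999    1.0554    0.1685    0.0934]
  [  0.0501    0.1381    0.1465    0.0752    1.1331    0.0504]
  [  0.0897    0.1446    0.1244    0.0763    0.0578    1.0803]
Total output x = L · d:
  x_0 = 1.0635·28 + 0.0504·55 + 0.1270·6 + 0.1133·72 + 0.0567·52 + 0.0380·73 = 47.1929
  x_1 = 0.0988·28 + 1.0738·55 + 0.0615·6 + 0.1256·72 + 0.0711·52 + 0.0385·73 = 77.7535
  x_2 = 0.1553·28 + 0.0457·55 + 1.0608·6 + 0.0862·72 + 0.0330·52 + 0.0456·73 = 24.4715
  x_3 = 0.1197·28 + 0.1757·55 + 0.0999·6 + 1.0554·72 + 0.1685·52 + 0.0934·73 = 105.1851
  x_4 = 0.0501·28 + 0.1381·55 + 0.1465·6 + 0.0752·72 + 1.1331·52 + 0.0504·73 = 77.8931
  x_5 = 0.0897·28 + 0.1446·55 + 0.1244·6 + 0.0763·72 + 0.0578·52 + 1.0803·73 = 98.5736
Output multipliers (column sums of L):
  Services: 1.5770
  Textiles: 1.6283
  Mining: 1.6201
  Healthcare: 1.5320
  Electronics: 1.5202
  Manufacturing: 1.3463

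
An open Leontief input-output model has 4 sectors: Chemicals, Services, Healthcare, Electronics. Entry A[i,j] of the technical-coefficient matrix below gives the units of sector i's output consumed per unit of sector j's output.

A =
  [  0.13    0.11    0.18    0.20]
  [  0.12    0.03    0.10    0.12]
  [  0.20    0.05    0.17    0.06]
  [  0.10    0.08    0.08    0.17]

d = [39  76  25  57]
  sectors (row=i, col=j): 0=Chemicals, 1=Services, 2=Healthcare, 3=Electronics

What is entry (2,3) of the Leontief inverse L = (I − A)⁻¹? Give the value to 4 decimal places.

Form M = I − A:
  [  0.87   -0.11   -0.18   -0.20]
  [ -0.12    0.97   -0.10   -0.12]
  [ -0.20   -0.05    0.83   -0.06]
  [ -0.10   -0.08   -0.08    0.83]
Leontief inverse L = M⁻¹:
  [  1.2963    0.1946    0.3398    0.3651]
  [  0.2215    1.0849    0.2004    0.2247]
  [  0.3409    0.1224    1.3123    0.1947]
  [  0.2104    0.1398    0.1867    1.2892]
Total output x = L · d:
  x_0 = 1.2963·39 + 0.1946·76 + 0.3398·25 + 0.3651·57 = 94.6527
  x_1 = 0.2215·39 + 1.0849·76 + 0.2004·25 + 0.2247·57 = 108.9141
  x_2 = 0.3409·39 + 0.1224·76 + 1.3123·25 + 0.1947·57 = 66.5005
  x_3 = 0.2104·39 + 0.1398·76 + 0.1867·25 + 1.2892·57 = 96.9861

L[2,3] = 0.1947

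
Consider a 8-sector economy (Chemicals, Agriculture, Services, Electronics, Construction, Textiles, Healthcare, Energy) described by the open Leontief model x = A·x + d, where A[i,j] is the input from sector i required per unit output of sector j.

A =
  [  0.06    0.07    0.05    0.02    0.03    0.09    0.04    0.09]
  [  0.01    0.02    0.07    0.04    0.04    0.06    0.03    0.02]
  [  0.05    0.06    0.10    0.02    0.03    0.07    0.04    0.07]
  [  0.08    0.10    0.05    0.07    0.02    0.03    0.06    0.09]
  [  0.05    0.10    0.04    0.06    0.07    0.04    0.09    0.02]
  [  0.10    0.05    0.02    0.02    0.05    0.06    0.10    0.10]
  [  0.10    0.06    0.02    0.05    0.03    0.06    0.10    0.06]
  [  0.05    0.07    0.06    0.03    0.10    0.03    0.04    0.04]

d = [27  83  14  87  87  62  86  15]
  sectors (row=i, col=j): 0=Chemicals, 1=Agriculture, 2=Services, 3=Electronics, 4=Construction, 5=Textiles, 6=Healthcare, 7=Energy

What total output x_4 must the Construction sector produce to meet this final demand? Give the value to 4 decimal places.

Form M = I − A:
  [  0.94   -0.07   -0.05   -0.02   -0.03   -0.09   -0.04   -0.09]
  [ -0.01    0.98   -0.07   -0.04   -0.04   -0.06   -0.03   -0.02]
  [ -0.05   -0.06    0.90   -0.02   -0.03   -0.07   -0.04   -0.07]
  [ -0.08   -0.10   -0.05    0.93   -0.02   -0.03   -0.06   -0.09]
  [ -0.05   -0.10   -0.04   -0.06    0.93   -0.04   -0.09   -0.02]
  [ -0.10   -0.05   -0.02   -0.02   -0.05    0.94   -0.10   -0.10]
  [ -0.10   -0.06   -0.02   -0.05   -0.03   -0.06    0.90   -0.06]
  [ -0.05   -0.07   -0.06   -0.03   -0.10   -0.03   -0.04    0.96]
Leontief inverse L = M⁻¹:
  [  1.1089    0.1190    0.0908    0.0476    0.0699    0.1351    0.0886    0.1386]
  [  0.0440    1.0544    0.0976    0.0596    0.0638    0.0892    0.0641    0.0534]
  [  0.0972    0.1081    1.1428    0.0466    0.0673    0.1149    0.0866    0.1178]
  [  0.1316    0.1551    0.0971    1.1030    0.0609    0.0791    0.1101    0.1424]
  [  0.1008    0.1527    0.0815    0.0936    1.1064    0.0868    0.1428    0.0684]
  [  0.1570    0.1073    0.0626    0.0527    0.0942    1.1110    0.1565    0.1539]
  [  0.1556    0.1147    0.0609    0.0821    0.0691    0.1096    1.1542    0.1141]
  [  0.0930    0.1187    0.0993    0.0590    0.1355    0.0715    0.0860    1.0813]
Total output x = L · d:
  x_0 = 1.1089·27 + 0.1190·83 + 0.0908·14 + 0.0476·87 + 0.0699·87 + 0.1351·62 + 0.0886·86 + 0.1386·15 = 69.3754
  x_1 = 0.0440·27 + 1.0544·83 + 0.0976·14 + 0.0596·87 + 0.0638·87 + 0.0892·62 + 0.0641·86 + 0.0534·15 = 112.6489
  x_2 = 0.0972·27 + 0.1081·83 + 1.1428·14 + 0.0466·87 + 0.0673·87 + 0.1149·62 + 0.0866·86 + 0.1178·15 = 53.8438
  x_3 = 0.1316·27 + 0.1551·83 + 0.0971·14 + 1.1030·87 + 0.0609·87 + 0.0791·62 + 0.1101·86 + 0.1424·15 = 135.5465
  x_4 = 0.1008·27 + 0.1527·83 + 0.0815·14 + 0.0936·87 + 1.1064·87 + 0.0868·62 + 0.1428·86 + 0.0684·15 = 139.6211
  x_5 = 0.1570·27 + 0.1073·83 + 0.0626·14 + 0.0527·87 + 0.0942·87 + 1.1110·62 + 0.1565·86 + 0.1539·15 = 111.4483
  x_6 = 0.1556·27 + 0.1147·83 + 0.0609·14 + 0.0821·87 + 0.0691·87 + 0.1096·62 + 1.1542·86 + 0.1141·15 = 135.4997
  x_7 = 0.0930·27 + 0.1187·83 + 0.0993·14 + 0.0590·87 + 0.1355·87 + 0.0715·62 + 0.0860·86 + 1.0813·15 = 58.7258

139.6211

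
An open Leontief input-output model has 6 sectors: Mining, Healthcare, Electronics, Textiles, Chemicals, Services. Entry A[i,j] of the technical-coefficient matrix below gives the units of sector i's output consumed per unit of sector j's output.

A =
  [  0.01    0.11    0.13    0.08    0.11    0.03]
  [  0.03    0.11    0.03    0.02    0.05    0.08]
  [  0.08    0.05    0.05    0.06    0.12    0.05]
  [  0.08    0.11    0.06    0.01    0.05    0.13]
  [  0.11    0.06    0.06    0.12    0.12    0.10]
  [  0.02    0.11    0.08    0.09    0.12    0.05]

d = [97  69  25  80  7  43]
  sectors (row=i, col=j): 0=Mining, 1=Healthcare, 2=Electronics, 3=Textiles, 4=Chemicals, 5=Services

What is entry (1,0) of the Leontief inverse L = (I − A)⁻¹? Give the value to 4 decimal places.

L[1,0] = 0.0588

Form M = I − A:
  [  0.99   -0.11   -0.13   -0.08   -0.11   -0.03]
  [ -0.03    0.89   -0.03   -0.02   -0.05   -0.08]
  [ -0.08   -0.05    0.95   -0.06   -0.12   -0.05]
  [ -0.08   -0.11   -0.06    0.99   -0.05   -0.13]
  [ -0.11   -0.06   -0.06   -0.12    0.88   -0.10]
  [ -0.02   -0.11   -0.08   -0.09   -0.12    0.95]
Leontief inverse L = M⁻¹:
  [  1.0637    0.1825    0.1797    0.1321    0.1885    0.0963]
  [  0.0588    1.1633    0.0650    0.0556    0.1020    0.1216]
  [  0.1254    0.1177    1.1019    0.1126    0.1937    0.1077]
  [  0.1182    0.1834    0.1125    1.0621    0.1259    0.1837]
  [  0.1699    0.1562    0.1323    0.1891    1.2198    0.1798]
  [  0.0724    0.1856    0.1315    0.1432    0.1981    1.1179]
Total output x = L · d:
  x_0 = 1.0637·97 + 0.1825·69 + 0.1797·25 + 0.1321·80 + 0.1885·7 + 0.0963·43 = 136.2993
  x_1 = 0.0588·97 + 1.1633·69 + 0.0650·25 + 0.0556·80 + 0.1020·7 + 0.1216·43 = 97.9860
  x_2 = 0.1254·97 + 0.1177·69 + 1.1019·25 + 0.1126·80 + 0.1937·7 + 0.1077·43 = 62.8219
  x_3 = 0.1182·97 + 0.1834·69 + 0.1125·25 + 1.0621·80 + 0.1259·7 + 0.1837·43 = 120.6802
  x_4 = 0.1699·97 + 0.1562·69 + 0.1323·25 + 0.1891·80 + 1.2198·7 + 0.1798·43 = 61.9612
  x_5 = 0.0724·97 + 0.1856·69 + 0.1315·25 + 0.1432·80 + 0.1981·7 + 1.1179·43 = 84.0282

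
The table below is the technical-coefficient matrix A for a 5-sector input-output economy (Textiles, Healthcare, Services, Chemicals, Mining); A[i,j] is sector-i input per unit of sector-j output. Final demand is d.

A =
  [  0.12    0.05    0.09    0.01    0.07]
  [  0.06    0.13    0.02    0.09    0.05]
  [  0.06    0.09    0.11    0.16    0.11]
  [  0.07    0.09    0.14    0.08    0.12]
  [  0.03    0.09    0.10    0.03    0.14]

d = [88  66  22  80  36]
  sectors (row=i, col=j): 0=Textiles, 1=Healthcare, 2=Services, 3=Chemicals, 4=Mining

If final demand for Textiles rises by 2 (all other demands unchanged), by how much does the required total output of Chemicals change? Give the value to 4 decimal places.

0.2506

Form M = I − A:
  [  0.88   -0.05   -0.09   -0.01   -0.07]
  [ -0.06    0.87   -0.02   -0.09   -0.05]
  [ -0.06   -0.09    0.89   -0.16   -0.11]
  [ -0.07   -0.09   -0.14    0.92   -0.12]
  [ -0.03   -0.09   -0.10   -0.03    0.86]
Leontief inverse L = M⁻¹:
  [  1.1612    0.0997    0.1418    0.0511    0.1256]
  [  0.0998    1.1869    0.0694    0.1327    0.1045]
  [  0.1195    0.1765    1.1996    0.2339    0.2061]
  [  0.1253    0.1707    0.2209    1.1502    0.2089]
  [  0.0692    0.1542    0.1594    0.0830    1.2094]
Total output x = L · d:
  x_0 = 1.1612·88 + 0.0997·66 + 0.1418·22 + 0.0511·80 + 0.1256·36 = 120.4946
  x_1 = 0.0998·88 + 1.1869·66 + 0.0694·22 + 0.1327·80 + 0.1045·36 = 103.0147
  x_2 = 0.1195·88 + 0.1765·66 + 1.1996·22 + 0.2339·80 + 0.2061·36 = 74.6805
  x_3 = 0.1253·88 + 0.1707·66 + 0.2209·22 + 1.1502·80 + 0.2089·36 = 126.6901
  x_4 = 0.0692·88 + 0.1542·66 + 0.1594·22 + 0.0830·80 + 1.2094·36 = 69.9476
Δx_3 = L[3,0] · Δd_0 = 0.1253 · 2 = 0.2506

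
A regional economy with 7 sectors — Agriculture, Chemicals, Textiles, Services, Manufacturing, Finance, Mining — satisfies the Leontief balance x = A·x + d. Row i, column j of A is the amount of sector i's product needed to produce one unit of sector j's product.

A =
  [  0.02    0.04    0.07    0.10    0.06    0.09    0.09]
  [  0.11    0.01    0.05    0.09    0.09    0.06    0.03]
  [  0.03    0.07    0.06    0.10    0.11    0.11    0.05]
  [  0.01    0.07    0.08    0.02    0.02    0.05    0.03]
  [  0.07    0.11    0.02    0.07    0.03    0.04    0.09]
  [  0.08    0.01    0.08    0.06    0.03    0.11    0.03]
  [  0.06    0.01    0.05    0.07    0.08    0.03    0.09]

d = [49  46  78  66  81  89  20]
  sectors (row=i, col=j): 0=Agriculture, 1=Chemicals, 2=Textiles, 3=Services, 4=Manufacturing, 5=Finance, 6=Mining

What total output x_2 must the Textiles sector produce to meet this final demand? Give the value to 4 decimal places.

Form M = I − A:
  [  0.98   -0.04   -0.07   -0.10   -0.06   -0.09   -0.09]
  [ -0.11    0.99   -0.05   -0.09   -0.09   -0.06   -0.03]
  [ -0.03   -0.07    0.94   -0.10   -0.11   -0.11   -0.05]
  [ -0.01   -0.07   -0.08    0.98   -0.02   -0.05   -0.03]
  [ -0.07   -0.11   -0.02   -0.07    0.97   -0.04   -0.09]
  [ -0.08   -0.01   -0.08   -0.06   -0.03    0.89   -0.03]
  [ -0.06   -0.01   -0.05   -0.07   -0.08   -0.03    0.91]
Leontief inverse L = M⁻¹:
  [  1.0617    0.0765    0.1179    0.1533    0.1049    0.1449    0.1342]
  [  0.1453    1.0491    0.0952    0.1425    0.1298    0.1136    0.0755]
  [  0.0800    0.1137    1.1129    0.1612    0.1586    0.1728    0.0995]
  [  0.0386    0.0913    0.1092    1.0569    0.0523    0.0872    0.0557]
  [  0.1108    0.1392    0.0634    0.1221    1.0740    0.0880    0.1322]
  [  0.1137    0.0412    0.1242    0.1092    0.0688    1.1647    0.0682]
  [  0.0925    0.0434    0.0880    0.1162    0.1178    0.0731    1.1322]
Total output x = L · d:
  x_0 = 1.0617·49 + 0.0765·46 + 0.1179·78 + 0.1533·66 + 0.1049·81 + 0.1449·89 + 0.1342·20 = 98.9397
  x_1 = 0.1453·49 + 1.0491·46 + 0.0952·78 + 0.1425·66 + 0.1298·81 + 0.1136·89 + 0.0755·20 = 94.3382
  x_2 = 0.0800·49 + 0.1137·46 + 1.1129·78 + 0.1612·66 + 0.1586·81 + 0.1728·89 + 0.0995·20 = 136.8155
  x_3 = 0.0386·49 + 0.0913·46 + 0.1092·78 + 1.0569·66 + 0.0523·81 + 0.0872·89 + 0.0557·20 = 97.4746
  x_4 = 0.1108·49 + 0.1392·46 + 0.0634·78 + 0.1221·66 + 1.0740·81 + 0.0880·89 + 0.1322·20 = 122.3081
  x_5 = 0.1137·49 + 0.0412·46 + 0.1242·78 + 0.1092·66 + 0.0688·81 + 1.1647·89 + 0.0682·20 = 134.9597
  x_6 = 0.0925·49 + 0.0434·46 + 0.0880·78 + 0.1162·66 + 0.1178·81 + 0.0731·89 + 1.1322·20 = 59.7552

136.8155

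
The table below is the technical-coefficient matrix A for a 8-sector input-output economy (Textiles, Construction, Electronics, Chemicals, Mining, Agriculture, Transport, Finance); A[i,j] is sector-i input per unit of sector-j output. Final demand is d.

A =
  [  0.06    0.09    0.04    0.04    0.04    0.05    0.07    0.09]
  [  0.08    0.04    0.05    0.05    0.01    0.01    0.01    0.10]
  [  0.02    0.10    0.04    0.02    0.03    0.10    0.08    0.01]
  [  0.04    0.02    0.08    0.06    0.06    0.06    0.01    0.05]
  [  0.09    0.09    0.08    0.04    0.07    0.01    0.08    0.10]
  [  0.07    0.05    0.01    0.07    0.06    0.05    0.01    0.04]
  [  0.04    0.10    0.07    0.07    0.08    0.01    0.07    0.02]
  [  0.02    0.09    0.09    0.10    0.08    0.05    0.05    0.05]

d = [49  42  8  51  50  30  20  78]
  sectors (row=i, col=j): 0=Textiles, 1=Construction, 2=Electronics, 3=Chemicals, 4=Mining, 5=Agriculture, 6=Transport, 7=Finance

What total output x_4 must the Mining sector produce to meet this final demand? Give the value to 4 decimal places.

92.8167

Form M = I − A:
  [  0.94   -0.09   -0.04   -0.04   -0.04   -0.05   -0.07   -0.09]
  [ -0.08    0.96   -0.05   -0.05   -0.01   -0.01   -0.01   -0.10]
  [ -0.02   -0.10    0.96   -0.02   -0.03   -0.10   -0.08   -0.01]
  [ -0.04   -0.02   -0.08    0.94   -0.06   -0.06   -0.01   -0.05]
  [ -0.09   -0.09   -0.08   -0.04    0.93   -0.01   -0.08   -0.10]
  [ -0.07   -0.05   -0.01   -0.07   -0.06    0.95   -0.01   -0.04]
  [ -0.04   -0.10   -0.07   -0.07   -0.08   -0.01    0.93   -0.02]
  [ -0.02   -0.09   -0.09   -0.10   -0.08   -0.05   -0.05    0.95]
Leontief inverse L = M⁻¹:
  [  1.1046    0.1518    0.0906    0.0901    0.0849    0.0844    0.1093    0.1411]
  [  0.1097    1.0860    0.0881    0.0867    0.0427    0.0400    0.0399    0.1372]
  [  0.0592    0.1475    1.0760    0.0588    0.0644    0.1261    0.1088    0.0499]
  [  0.0748    0.0686    0.1184    1.0967    0.0957    0.0925    0.0423    0.0881]
  [  0.1416    0.1667    0.1413    0.0964    1.1224    0.0518    0.1314    0.1606]
  [  0.1060    0.0937    0.0477    0.1062    0.0938    1.0766    0.0383    0.0820]
  [  0.0842    0.1582    0.1191    0.1128    0.1206    0.0424    1.1093    0.0697]
  [  0.0691    0.1546    0.1453    0.1508    0.1278    0.0905    0.0923    1.1041]
Total output x = L · d:
  x_0 = 1.1046·49 + 0.1518·42 + 0.0906·8 + 0.0901·51 + 0.0849·50 + 0.0844·30 + 0.1093·20 + 0.1411·78 = 85.7885
  x_1 = 0.1097·49 + 1.0860·42 + 0.0881·8 + 0.0867·51 + 0.0427·50 + 0.0400·30 + 0.0399·20 + 0.1372·78 = 70.9481
  x_2 = 0.0592·49 + 0.1475·42 + 1.0760·8 + 0.0588·51 + 0.0644·50 + 0.1261·30 + 0.1088·20 + 0.0499·78 = 33.7781
  x_3 = 0.0748·49 + 0.0686·42 + 0.1184·8 + 1.0967·51 + 0.0957·50 + 0.0925·30 + 0.0423·20 + 0.0881·78 = 78.7027
  x_4 = 0.1416·49 + 0.1667·42 + 0.1413·8 + 0.0964·51 + 1.1224·50 + 0.0518·30 + 0.1314·20 + 0.1606·78 = 92.8167
  x_5 = 0.1060·49 + 0.0937·42 + 0.0477·8 + 0.1062·51 + 0.0938·50 + 1.0766·30 + 0.0383·20 + 0.0820·78 = 59.0785
  x_6 = 0.0842·49 + 0.1582·42 + 0.1191·8 + 0.1128·51 + 0.1206·50 + 0.0424·30 + 1.1093·20 + 0.0697·78 = 52.4001
  x_7 = 0.0691·49 + 0.1546·42 + 0.1453·8 + 0.1508·51 + 0.1278·50 + 0.0905·30 + 0.0923·20 + 1.1041·78 = 115.8007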